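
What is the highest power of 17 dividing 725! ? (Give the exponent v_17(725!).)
v_17(725!) = 44

Legendre's formula: v_p(n!) = Σ_{k ≥ 1} ⌊n / p^k⌋. For p = 17, n = 725, the terms are:
  ⌊725/17^1⌋ = ⌊725/17⌋ = 42
  ⌊725/17^2⌋ = ⌊725/289⌋ = 2
(the next term ⌊725/17^3⌋ = 0, terminating the sum). Summing: v_17(725!) = 42 + 2 = 44.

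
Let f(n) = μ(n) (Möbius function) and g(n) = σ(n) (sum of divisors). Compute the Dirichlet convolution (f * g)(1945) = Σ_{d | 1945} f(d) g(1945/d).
(μ * σ)(1945) = 1945

Divisors of 1945: [1, 5, 389, 1945]. For each d | 1945:
  d = 1: μ(1) · σ(1945/1) = 1 · 2340 = 2340
  d = 5: μ(5) · σ(1945/5) = -1 · 390 = -390
  d = 389: μ(389) · σ(1945/389) = -1 · 6 = -6
  d = 1945: μ(1945) · σ(1945/1945) = 1 · 1 = 1
Summing: (μ * σ)(1945) = 2340 + -390 + -6 + 1 = 1945.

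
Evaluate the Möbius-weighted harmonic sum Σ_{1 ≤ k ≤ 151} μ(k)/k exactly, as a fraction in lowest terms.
Σ μ(k)/k = 498553581288971583508015817946071430122138094746515981177/75106511663943725776296745409664000450228387787452181363970

Values of μ(k) for 1 ≤ k ≤ 151: μ(1) = 1, μ(2) = -1, μ(3) = -1, μ(5) = -1, μ(6) = 1, μ(7) = -1, μ(10) = 1, μ(11) = -1, μ(13) = -1, μ(14) = 1, μ(15) = 1, μ(17) = -1, μ(19) = -1, μ(21) = 1, μ(22) = 1, μ(23) = -1, μ(26) = 1, μ(29) = -1, μ(30) = -1, μ(31) = -1, μ(33) = 1, μ(34) = 1, μ(35) = 1, μ(37) = -1, μ(38) = 1, μ(39) = 1, μ(41) = -1, μ(42) = -1, μ(43) = -1, μ(46) = 1, μ(47) = -1, μ(51) = 1, μ(53) = -1, μ(55) = 1, μ(57) = 1, μ(58) = 1, μ(59) = -1, μ(61) = -1, μ(62) = 1, μ(65) = 1, μ(66) = -1, μ(67) = -1, μ(69) = 1, μ(70) = -1, μ(71) = -1, μ(73) = -1, μ(74) = 1, μ(77) = 1, μ(78) = -1, μ(79) = -1, μ(82) = 1, μ(83) = -1, μ(85) = 1, μ(86) = 1, μ(87) = 1, μ(89) = -1, μ(91) = 1, μ(93) = 1, μ(94) = 1, μ(95) = 1, μ(97) = -1, μ(101) = -1, μ(102) = -1, μ(103) = -1, μ(105) = -1, μ(106) = 1, μ(107) = -1, μ(109) = -1, μ(110) = -1, μ(111) = 1, μ(113) = -1, μ(114) = -1, μ(115) = 1, μ(118) = 1, μ(119) = 1, μ(122) = 1, μ(123) = 1, μ(127) = -1, μ(129) = 1, μ(130) = -1, μ(131) = -1, μ(133) = 1, μ(134) = 1, μ(137) = -1, μ(138) = -1, μ(139) = -1, μ(141) = 1, μ(142) = 1, μ(143) = 1, μ(145) = 1, μ(146) = 1, μ(149) = -1, μ(151) = -1, with μ = 0 on non-squarefree integers. Summing μ(k)/k for k where μ(k) ≠ 0 gives 498553581288971583508015817946071430122138094746515981177/75106511663943725776296745409664000450228387787452181363970 ≈ 0.0066. (PNT ⟺ this sum → 0 as n → ∞.)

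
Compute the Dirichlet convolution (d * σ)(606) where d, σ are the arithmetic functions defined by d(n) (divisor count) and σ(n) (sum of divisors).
(d * σ)(606) = 3120

Divisors of 606: [1, 2, 3, 6, 101, 202, 303, 606]. For each d | 606:
  d = 1: d(1) · σ(606/1) = 1 · 1224 = 1224
  d = 2: d(2) · σ(606/2) = 2 · 408 = 816
  d = 3: d(3) · σ(606/3) = 2 · 306 = 612
  d = 6: d(6) · σ(606/6) = 4 · 102 = 408
  d = 101: d(101) · σ(606/101) = 2 · 12 = 24
  d = 202: d(202) · σ(606/202) = 4 · 4 = 16
  d = 303: d(303) · σ(606/303) = 4 · 3 = 12
  d = 606: d(606) · σ(606/606) = 8 · 1 = 8
Summing: (d * σ)(606) = 1224 + 816 + 612 + 408 + 24 + 16 + 12 + 8 = 3120.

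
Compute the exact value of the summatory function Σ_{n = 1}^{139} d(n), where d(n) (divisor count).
Σ_{n ≤ 139} d(n) = 707

Compute d(n) for each 1 ≤ n ≤ 139: d(1) = 1, d(2) = 2, d(3) = 2, d(4) = 3, d(5) = 2, d(6) = 4, d(7) = 2, d(8) = 4, d(9) = 3, d(10) = 4, d(11) = 2, d(12) = 6, d(13) = 2, d(14) = 4, d(15) = 4, d(16) = 5, d(17) = 2, d(18) = 6, d(19) = 2, d(20) = 6, d(21) = 4, d(22) = 4, d(23) = 2, d(24) = 8, d(25) = 3, d(26) = 4, d(27) = 4, d(28) = 6, d(29) = 2, d(30) = 8, d(31) = 2, d(32) = 6, d(33) = 4, d(34) = 4, d(35) = 4, d(36) = 9, d(37) = 2, d(38) = 4, d(39) = 4, d(40) = 8, d(41) = 2, d(42) = 8, d(43) = 2, d(44) = 6, d(45) = 6, d(46) = 4, d(47) = 2, d(48) = 10, d(49) = 3, d(50) = 6, d(51) = 4, d(52) = 6, d(53) = 2, d(54) = 8, d(55) = 4, d(56) = 8, d(57) = 4, d(58) = 4, d(59) = 2, d(60) = 12, d(61) = 2, d(62) = 4, d(63) = 6, d(64) = 7, d(65) = 4, d(66) = 8, d(67) = 2, d(68) = 6, d(69) = 4, d(70) = 8, d(71) = 2, d(72) = 12, d(73) = 2, d(74) = 4, d(75) = 6, d(76) = 6, d(77) = 4, d(78) = 8, d(79) = 2, d(80) = 10, d(81) = 5, d(82) = 4, d(83) = 2, d(84) = 12, d(85) = 4, d(86) = 4, d(87) = 4, d(88) = 8, d(89) = 2, d(90) = 12, d(91) = 4, d(92) = 6, d(93) = 4, d(94) = 4, d(95) = 4, d(96) = 12, d(97) = 2, d(98) = 6, d(99) = 6, d(100) = 9, d(101) = 2, d(102) = 8, d(103) = 2, d(104) = 8, d(105) = 8, d(106) = 4, d(107) = 2, d(108) = 12, d(109) = 2, d(110) = 8, d(111) = 4, d(112) = 10, d(113) = 2, d(114) = 8, d(115) = 4, d(116) = 6, d(117) = 6, d(118) = 4, d(119) = 4, d(120) = 16, d(121) = 3, d(122) = 4, d(123) = 4, d(124) = 6, d(125) = 4, d(126) = 12, d(127) = 2, d(128) = 8, d(129) = 4, d(130) = 8, d(131) = 2, d(132) = 12, d(133) = 4, d(134) = 4, d(135) = 8, d(136) = 8, d(137) = 2, d(138) = 8, d(139) = 2. Summing all 139 values: 707. (Dirichlet's divisor formula: Σ_{n ≤ x} d(n) = x ln(x) + (2γ − 1) x + O(√x). For x = 139, the asymptotic estimate is ≈ 707.36.)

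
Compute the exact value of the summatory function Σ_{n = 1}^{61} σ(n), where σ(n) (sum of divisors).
Σ_{n ≤ 61} σ(n) = 3076

Compute σ(n) for each 1 ≤ n ≤ 61: σ(1) = 1, σ(2) = 3, σ(3) = 4, σ(4) = 7, σ(5) = 6, σ(6) = 12, σ(7) = 8, σ(8) = 15, σ(9) = 13, σ(10) = 18, σ(11) = 12, σ(12) = 28, σ(13) = 14, σ(14) = 24, σ(15) = 24, σ(16) = 31, σ(17) = 18, σ(18) = 39, σ(19) = 20, σ(20) = 42, σ(21) = 32, σ(22) = 36, σ(23) = 24, σ(24) = 60, σ(25) = 31, σ(26) = 42, σ(27) = 40, σ(28) = 56, σ(29) = 30, σ(30) = 72, σ(31) = 32, σ(32) = 63, σ(33) = 48, σ(34) = 54, σ(35) = 48, σ(36) = 91, σ(37) = 38, σ(38) = 60, σ(39) = 56, σ(40) = 90, σ(41) = 42, σ(42) = 96, σ(43) = 44, σ(44) = 84, σ(45) = 78, σ(46) = 72, σ(47) = 48, σ(48) = 124, σ(49) = 57, σ(50) = 93, σ(51) = 72, σ(52) = 98, σ(53) = 54, σ(54) = 120, σ(55) = 72, σ(56) = 120, σ(57) = 80, σ(58) = 90, σ(59) = 60, σ(60) = 168, σ(61) = 62. Summing all 61 values: 3076. (Average order: Σ_{n ≤ x} σ(n) ~ (π²/12) x². For x = 61, (π²/12)·61² ≈ 3060.40.)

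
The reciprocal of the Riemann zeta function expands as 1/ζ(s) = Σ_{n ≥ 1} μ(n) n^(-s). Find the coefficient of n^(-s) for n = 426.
μ(426) = -1

Factor n = 426 = 2 · 3 · 71. μ(n) = 0 if any exponent ≥ 2 (not squarefree); otherwise μ(n) = (−1)^{ω(n)} where ω(n) is the number of distinct prime factors. Applying: μ(426) = -1.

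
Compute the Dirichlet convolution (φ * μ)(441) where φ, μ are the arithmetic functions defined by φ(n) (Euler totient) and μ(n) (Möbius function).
(φ * μ)(441) = 144

Divisors of 441: [1, 3, 7, 9, 21, 49, 63, 147, 441]. For each d | 441:
  d = 1: φ(1) · μ(441/1) = 1 · 0 = 0
  d = 3: φ(3) · μ(441/3) = 2 · 0 = 0
  d = 7: φ(7) · μ(441/7) = 6 · 0 = 0
  d = 9: φ(9) · μ(441/9) = 6 · 0 = 0
  d = 21: φ(21) · μ(441/21) = 12 · 1 = 12
  d = 49: φ(49) · μ(441/49) = 42 · 0 = 0
  d = 63: φ(63) · μ(441/63) = 36 · -1 = -36
  d = 147: φ(147) · μ(441/147) = 84 · -1 = -84
  d = 441: φ(441) · μ(441/441) = 252 · 1 = 252
Summing: (φ * μ)(441) = 0 + 0 + 0 + 0 + 12 + 0 + -36 + -84 + 252 = 144.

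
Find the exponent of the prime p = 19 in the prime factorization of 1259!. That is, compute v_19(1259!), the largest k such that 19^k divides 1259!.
v_19(1259!) = 69

Legendre's formula: v_p(n!) = Σ_{k ≥ 1} ⌊n / p^k⌋. For p = 19, n = 1259, the terms are:
  ⌊1259/19^1⌋ = ⌊1259/19⌋ = 66
  ⌊1259/19^2⌋ = ⌊1259/361⌋ = 3
(the next term ⌊1259/19^3⌋ = 0, terminating the sum). Summing: v_19(1259!) = 66 + 3 = 69.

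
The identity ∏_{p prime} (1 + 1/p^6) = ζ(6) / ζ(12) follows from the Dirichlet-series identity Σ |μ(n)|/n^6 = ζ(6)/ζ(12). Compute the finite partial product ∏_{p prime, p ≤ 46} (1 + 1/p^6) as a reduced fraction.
∏ = 1359712698137872510059489328104656331148295030771712937358491632747920000/1336862024495300077504819810119357413472366273194284637902602168232026717

The primes p ≤ 46 are [2, 3, 5, 7, 11, 13, 17, 19, 23, 29, 31, 37, 41, 43]. For each, (1 + 1/p^6) = (p^6 + 1)/p^6. Multiplying these fractions over p ∈ [2, 3, 5, 7, 11, 13, 17, 19, 23, 29, 31, 37, 41, 43] gives 1359712698137872510059489328104656331148295030771712937358491632747920000/1336862024495300077504819810119357413472366273194284637902602168232026717. (In the limit P → ∞ this tends to ζ(6)/ζ(12).)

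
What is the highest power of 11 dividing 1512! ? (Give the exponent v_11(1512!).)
v_11(1512!) = 150

Legendre's formula: v_p(n!) = Σ_{k ≥ 1} ⌊n / p^k⌋. For p = 11, n = 1512, the terms are:
  ⌊1512/11^1⌋ = ⌊1512/11⌋ = 137
  ⌊1512/11^2⌋ = ⌊1512/121⌋ = 12
  ⌊1512/11^3⌋ = ⌊1512/1331⌋ = 1
(the next term ⌊1512/11^4⌋ = 0, terminating the sum). Summing: v_11(1512!) = 137 + 12 + 1 = 150.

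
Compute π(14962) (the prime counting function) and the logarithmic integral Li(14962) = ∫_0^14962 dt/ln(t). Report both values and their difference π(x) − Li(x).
π(14962) = 1752;  Li(14962) ≈ 1772.67;  π(x) − Li(x) ≈ -20.67.

Direct count of primes ≤ 14962 gives π(14962) = 1752. Numerical evaluation of the logarithmic integral gives Li(14962) ≈ 1772.67. The difference π(x) − Li(x) ≈ -20.67 is typically negative for small/moderate x (Li(x) overestimates), though Littlewood's theorem shows this sign changes infinitely often.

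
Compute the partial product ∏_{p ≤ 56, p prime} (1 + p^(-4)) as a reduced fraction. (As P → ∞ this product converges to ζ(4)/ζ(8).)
∏ = 22191296873353842710281222970410269196792920578371108176528669216114688/20586999778381633591344384332656221508370849439367985929948634732675625

The primes p ≤ 56 are [2, 3, 5, 7, 11, 13, 17, 19, 23, 29, 31, 37, 41, 43, 47, 53]. For each, (1 + 1/p^4) = (p^4 + 1)/p^4. Multiplying these fractions over p ∈ [2, 3, 5, 7, 11, 13, 17, 19, 23, 29, 31, 37, 41, 43, 47, 53] gives 22191296873353842710281222970410269196792920578371108176528669216114688/20586999778381633591344384332656221508370849439367985929948634732675625. (In the limit P → ∞ this tends to ζ(4)/ζ(8).)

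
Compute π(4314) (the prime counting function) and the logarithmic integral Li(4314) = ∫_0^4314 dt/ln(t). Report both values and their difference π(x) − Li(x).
π(4314) = 590;  Li(4314) ≈ 603.05;  π(x) − Li(x) ≈ -13.05.

Direct count of primes ≤ 4314 gives π(4314) = 590. Numerical evaluation of the logarithmic integral gives Li(4314) ≈ 603.05. The difference π(x) − Li(x) ≈ -13.05 is typically negative for small/moderate x (Li(x) overestimates), though Littlewood's theorem shows this sign changes infinitely often.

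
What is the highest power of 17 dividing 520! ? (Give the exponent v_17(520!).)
v_17(520!) = 31

Legendre's formula: v_p(n!) = Σ_{k ≥ 1} ⌊n / p^k⌋. For p = 17, n = 520, the terms are:
  ⌊520/17^1⌋ = ⌊520/17⌋ = 30
  ⌊520/17^2⌋ = ⌊520/289⌋ = 1
(the next term ⌊520/17^3⌋ = 0, terminating the sum). Summing: v_17(520!) = 30 + 1 = 31.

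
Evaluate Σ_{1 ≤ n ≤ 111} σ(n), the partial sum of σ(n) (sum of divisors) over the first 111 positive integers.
Σ_{n ≤ 111} σ(n) = 10151

Compute σ(n) for each 1 ≤ n ≤ 111: σ(1) = 1, σ(2) = 3, σ(3) = 4, σ(4) = 7, σ(5) = 6, σ(6) = 12, σ(7) = 8, σ(8) = 15, σ(9) = 13, σ(10) = 18, σ(11) = 12, σ(12) = 28, σ(13) = 14, σ(14) = 24, σ(15) = 24, σ(16) = 31, σ(17) = 18, σ(18) = 39, σ(19) = 20, σ(20) = 42, σ(21) = 32, σ(22) = 36, σ(23) = 24, σ(24) = 60, σ(25) = 31, σ(26) = 42, σ(27) = 40, σ(28) = 56, σ(29) = 30, σ(30) = 72, σ(31) = 32, σ(32) = 63, σ(33) = 48, σ(34) = 54, σ(35) = 48, σ(36) = 91, σ(37) = 38, σ(38) = 60, σ(39) = 56, σ(40) = 90, σ(41) = 42, σ(42) = 96, σ(43) = 44, σ(44) = 84, σ(45) = 78, σ(46) = 72, σ(47) = 48, σ(48) = 124, σ(49) = 57, σ(50) = 93, σ(51) = 72, σ(52) = 98, σ(53) = 54, σ(54) = 120, σ(55) = 72, σ(56) = 120, σ(57) = 80, σ(58) = 90, σ(59) = 60, σ(60) = 168, σ(61) = 62, σ(62) = 96, σ(63) = 104, σ(64) = 127, σ(65) = 84, σ(66) = 144, σ(67) = 68, σ(68) = 126, σ(69) = 96, σ(70) = 144, σ(71) = 72, σ(72) = 195, σ(73) = 74, σ(74) = 114, σ(75) = 124, σ(76) = 140, σ(77) = 96, σ(78) = 168, σ(79) = 80, σ(80) = 186, σ(81) = 121, σ(82) = 126, σ(83) = 84, σ(84) = 224, σ(85) = 108, σ(86) = 132, σ(87) = 120, σ(88) = 180, σ(89) = 90, σ(90) = 234, σ(91) = 112, σ(92) = 168, σ(93) = 128, σ(94) = 144, σ(95) = 120, σ(96) = 252, σ(97) = 98, σ(98) = 171, σ(99) = 156, σ(100) = 217, σ(101) = 102, σ(102) = 216, σ(103) = 104, σ(104) = 210, σ(105) = 192, σ(106) = 162, σ(107) = 108, σ(108) = 280, σ(109) = 110, σ(110) = 216, σ(111) = 152. Summing all 111 values: 10151. (Average order: Σ_{n ≤ x} σ(n) ~ (π²/12) x². For x = 111, (π²/12)·111² ≈ 10133.62.)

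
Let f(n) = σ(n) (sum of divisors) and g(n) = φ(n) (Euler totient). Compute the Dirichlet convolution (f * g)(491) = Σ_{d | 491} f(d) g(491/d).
(σ * φ)(491) = 982

Divisors of 491: [1, 491]. For each d | 491:
  d = 1: σ(1) · φ(491/1) = 1 · 490 = 490
  d = 491: σ(491) · φ(491/491) = 492 · 1 = 492
Summing: (σ * φ)(491) = 490 + 492 = 982.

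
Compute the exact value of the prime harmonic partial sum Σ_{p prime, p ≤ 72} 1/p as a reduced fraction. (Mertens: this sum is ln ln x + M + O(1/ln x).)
Σ 1/p = 972416614407737400870501653/557940830126698960967415390

π(72) = 20, so the primes ≤ 72 are [2, 3, 5, 7, 11, 13, 17, 19, 23, 29, 31, 37, 41, 43, 47, 53, 59, 61, 67, 71]. Summing 1/p over these primes: 972416614407737400870501653/557940830126698960967415390 ≈ 1.7429. Mertens estimate ln ln(72) + 0.2615 ≈ 1.7147.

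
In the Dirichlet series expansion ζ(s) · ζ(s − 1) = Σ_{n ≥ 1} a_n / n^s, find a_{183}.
σ(183) = 248

In the product (Σ m^0/m^s)(Σ k / k^s) = Σ (Σ_{d | n} d) / n^s, the coefficient of 1/n^s is σ(n) = Σ_{d | n} d. For n = 183, divisors are [1, 3, 61, 183]; summing: σ(183) = 248.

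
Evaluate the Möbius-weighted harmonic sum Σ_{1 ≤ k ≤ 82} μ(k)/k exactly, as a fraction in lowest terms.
Σ μ(k)/k = -1401629533229069216211617003/107254825578022430263302818471

Values of μ(k) for 1 ≤ k ≤ 82: μ(1) = 1, μ(2) = -1, μ(3) = -1, μ(5) = -1, μ(6) = 1, μ(7) = -1, μ(10) = 1, μ(11) = -1, μ(13) = -1, μ(14) = 1, μ(15) = 1, μ(17) = -1, μ(19) = -1, μ(21) = 1, μ(22) = 1, μ(23) = -1, μ(26) = 1, μ(29) = -1, μ(30) = -1, μ(31) = -1, μ(33) = 1, μ(34) = 1, μ(35) = 1, μ(37) = -1, μ(38) = 1, μ(39) = 1, μ(41) = -1, μ(42) = -1, μ(43) = -1, μ(46) = 1, μ(47) = -1, μ(51) = 1, μ(53) = -1, μ(55) = 1, μ(57) = 1, μ(58) = 1, μ(59) = -1, μ(61) = -1, μ(62) = 1, μ(65) = 1, μ(66) = -1, μ(67) = -1, μ(69) = 1, μ(70) = -1, μ(71) = -1, μ(73) = -1, μ(74) = 1, μ(77) = 1, μ(78) = -1, μ(79) = -1, μ(82) = 1, with μ = 0 on non-squarefree integers. Summing μ(k)/k for k where μ(k) ≠ 0 gives -1401629533229069216211617003/107254825578022430263302818471 ≈ -0.0131. (PNT ⟺ this sum → 0 as n → ∞.)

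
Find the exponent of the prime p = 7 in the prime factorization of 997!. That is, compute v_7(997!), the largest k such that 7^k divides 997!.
v_7(997!) = 164

Legendre's formula: v_p(n!) = Σ_{k ≥ 1} ⌊n / p^k⌋. For p = 7, n = 997, the terms are:
  ⌊997/7^1⌋ = ⌊997/7⌋ = 142
  ⌊997/7^2⌋ = ⌊997/49⌋ = 20
  ⌊997/7^3⌋ = ⌊997/343⌋ = 2
(the next term ⌊997/7^4⌋ = 0, terminating the sum). Summing: v_7(997!) = 142 + 20 + 2 = 164.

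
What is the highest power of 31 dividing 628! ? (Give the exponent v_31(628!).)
v_31(628!) = 20

Legendre's formula: v_p(n!) = Σ_{k ≥ 1} ⌊n / p^k⌋. For p = 31, n = 628, the terms are:
  ⌊628/31^1⌋ = ⌊628/31⌋ = 20
(the next term ⌊628/31^2⌋ = 0, terminating the sum). Summing: v_31(628!) = 20 = 20.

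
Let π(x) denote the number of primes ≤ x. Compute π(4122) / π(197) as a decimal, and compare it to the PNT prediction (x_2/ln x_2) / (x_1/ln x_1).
π(4122)/π(197) = 566/45 ≈ 12.5778;  PNT prediction ≈ 13.2801.

π(197) = 45 and π(4122) = 566, so π(4122)/π(197) ≈ 12.5778. The PNT-predicted ratio is (4122/ln(4122)) / (197/ln(197)) ≈ 13.2801. The two agree to within a few percent, as expected.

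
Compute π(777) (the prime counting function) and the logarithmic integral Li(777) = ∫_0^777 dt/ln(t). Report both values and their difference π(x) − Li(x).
π(777) = 137;  Li(777) ≈ 144.75;  π(x) − Li(x) ≈ -7.75.

Direct count of primes ≤ 777 gives π(777) = 137. Numerical evaluation of the logarithmic integral gives Li(777) ≈ 144.75. The difference π(x) − Li(x) ≈ -7.75 is typically negative for small/moderate x (Li(x) overestimates), though Littlewood's theorem shows this sign changes infinitely often.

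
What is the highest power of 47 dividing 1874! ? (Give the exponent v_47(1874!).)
v_47(1874!) = 39

Legendre's formula: v_p(n!) = Σ_{k ≥ 1} ⌊n / p^k⌋. For p = 47, n = 1874, the terms are:
  ⌊1874/47^1⌋ = ⌊1874/47⌋ = 39
(the next term ⌊1874/47^2⌋ = 0, terminating the sum). Summing: v_47(1874!) = 39 = 39.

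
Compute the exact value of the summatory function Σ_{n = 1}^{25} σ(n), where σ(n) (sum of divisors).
Σ_{n ≤ 25} σ(n) = 522

Compute σ(n) for each 1 ≤ n ≤ 25: σ(1) = 1, σ(2) = 3, σ(3) = 4, σ(4) = 7, σ(5) = 6, σ(6) = 12, σ(7) = 8, σ(8) = 15, σ(9) = 13, σ(10) = 18, σ(11) = 12, σ(12) = 28, σ(13) = 14, σ(14) = 24, σ(15) = 24, σ(16) = 31, σ(17) = 18, σ(18) = 39, σ(19) = 20, σ(20) = 42, σ(21) = 32, σ(22) = 36, σ(23) = 24, σ(24) = 60, σ(25) = 31. Summing all 25 values: 522. (Average order: Σ_{n ≤ x} σ(n) ~ (π²/12) x². For x = 25, (π²/12)·25² ≈ 514.04.)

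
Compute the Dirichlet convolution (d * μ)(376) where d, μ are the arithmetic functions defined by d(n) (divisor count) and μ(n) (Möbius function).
(d * μ)(376) = 1

Divisors of 376: [1, 2, 4, 8, 47, 94, 188, 376]. For each d | 376:
  d = 1: d(1) · μ(376/1) = 1 · 0 = 0
  d = 2: d(2) · μ(376/2) = 2 · 0 = 0
  d = 4: d(4) · μ(376/4) = 3 · 1 = 3
  d = 8: d(8) · μ(376/8) = 4 · -1 = -4
  d = 47: d(47) · μ(376/47) = 2 · 0 = 0
  d = 94: d(94) · μ(376/94) = 4 · 0 = 0
  d = 188: d(188) · μ(376/188) = 6 · -1 = -6
  d = 376: d(376) · μ(376/376) = 8 · 1 = 8
Summing: (d * μ)(376) = 0 + 0 + 3 + -4 + 0 + 0 + -6 + 8 = 1.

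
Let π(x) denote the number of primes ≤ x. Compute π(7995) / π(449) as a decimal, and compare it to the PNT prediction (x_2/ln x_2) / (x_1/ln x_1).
π(7995)/π(449) = 1007/87 ≈ 11.5747;  PNT prediction ≈ 12.1006.

π(449) = 87 and π(7995) = 1007, so π(7995)/π(449) ≈ 11.5747. The PNT-predicted ratio is (7995/ln(7995)) / (449/ln(449)) ≈ 12.1006. The two agree to within a few percent, as expected.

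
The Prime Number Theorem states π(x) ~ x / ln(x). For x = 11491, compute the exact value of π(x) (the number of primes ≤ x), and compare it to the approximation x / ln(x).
π(11491) = 1386;  x/ln(x) ≈ 1229.07;  relative error ≈ 11.32%.

Directly count primes up to 11491: π(11491) = 1386. The PNT approximation gives 11491/ln(11491) ≈ 11491/9.34932 ≈ 1229.07. Relative error (π(x) − x/ln(x)) / π(x) ≈ 11.32%; the approximation is known to undercount slightly (Li(x) is a better estimate).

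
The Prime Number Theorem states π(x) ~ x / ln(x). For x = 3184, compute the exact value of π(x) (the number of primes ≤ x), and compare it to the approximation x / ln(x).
π(3184) = 450;  x/ln(x) ≈ 394.75;  relative error ≈ 12.28%.

Directly count primes up to 3184: π(3184) = 450. The PNT approximation gives 3184/ln(3184) ≈ 3184/8.06589 ≈ 394.75. Relative error (π(x) − x/ln(x)) / π(x) ≈ 12.28%; the approximation is known to undercount slightly (Li(x) is a better estimate).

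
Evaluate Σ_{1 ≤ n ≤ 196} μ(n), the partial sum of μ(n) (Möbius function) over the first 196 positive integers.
Σ_{n ≤ 196} μ(n) = -6

Compute μ(n) for each 1 ≤ n ≤ 196: μ(1) = 1, μ(2) = -1, μ(3) = -1, μ(4) = 0, μ(5) = -1, μ(6) = 1, μ(7) = -1, μ(8) = 0, μ(9) = 0, μ(10) = 1, μ(11) = -1, μ(12) = 0, μ(13) = -1, μ(14) = 1, μ(15) = 1, μ(16) = 0, μ(17) = -1, μ(18) = 0, μ(19) = -1, μ(20) = 0, μ(21) = 1, μ(22) = 1, μ(23) = -1, μ(24) = 0, μ(25) = 0, μ(26) = 1, μ(27) = 0, μ(28) = 0, μ(29) = -1, μ(30) = -1, μ(31) = -1, μ(32) = 0, μ(33) = 1, μ(34) = 1, μ(35) = 1, μ(36) = 0, μ(37) = -1, μ(38) = 1, μ(39) = 1, μ(40) = 0, μ(41) = -1, μ(42) = -1, μ(43) = -1, μ(44) = 0, μ(45) = 0, μ(46) = 1, μ(47) = -1, μ(48) = 0, μ(49) = 0, μ(50) = 0, μ(51) = 1, μ(52) = 0, μ(53) = -1, μ(54) = 0, μ(55) = 1, μ(56) = 0, μ(57) = 1, μ(58) = 1, μ(59) = -1, μ(60) = 0, μ(61) = -1, μ(62) = 1, μ(63) = 0, μ(64) = 0, μ(65) = 1, μ(66) = -1, μ(67) = -1, μ(68) = 0, μ(69) = 1, μ(70) = -1, μ(71) = -1, μ(72) = 0, μ(73) = -1, μ(74) = 1, μ(75) = 0, μ(76) = 0, μ(77) = 1, μ(78) = -1, μ(79) = -1, μ(80) = 0, μ(81) = 0, μ(82) = 1, μ(83) = -1, μ(84) = 0, μ(85) = 1, μ(86) = 1, μ(87) = 1, μ(88) = 0, μ(89) = -1, μ(90) = 0, μ(91) = 1, μ(92) = 0, μ(93) = 1, μ(94) = 1, μ(95) = 1, μ(96) = 0, μ(97) = -1, μ(98) = 0, μ(99) = 0, μ(100) = 0, μ(101) = -1, μ(102) = -1, μ(103) = -1, μ(104) = 0, μ(105) = -1, μ(106) = 1, μ(107) = -1, μ(108) = 0, μ(109) = -1, μ(110) = -1, μ(111) = 1, μ(112) = 0, μ(113) = -1, μ(114) = -1, μ(115) = 1, μ(116) = 0, μ(117) = 0, μ(118) = 1, μ(119) = 1, μ(120) = 0, μ(121) = 0, μ(122) = 1, μ(123) = 1, μ(124) = 0, μ(125) = 0, μ(126) = 0, μ(127) = -1, μ(128) = 0, μ(129) = 1, μ(130) = -1, μ(131) = -1, μ(132) = 0, μ(133) = 1, μ(134) = 1, μ(135) = 0, μ(136) = 0, μ(137) = -1, μ(138) = -1, μ(139) = -1, μ(140) = 0, μ(141) = 1, μ(142) = 1, μ(143) = 1, μ(144) = 0, μ(145) = 1, μ(146) = 1, μ(147) = 0, μ(148) = 0, μ(149) = -1, μ(150) = 0, μ(151) = -1, μ(152) = 0, μ(153) = 0, μ(154) = -1, μ(155) = 1, μ(156) = 0, μ(157) = -1, μ(158) = 1, μ(159) = 1, μ(160) = 0, μ(161) = 1, μ(162) = 0, μ(163) = -1, μ(164) = 0, μ(165) = -1, μ(166) = 1, μ(167) = -1, μ(168) = 0, μ(169) = 0, μ(170) = -1, μ(171) = 0, μ(172) = 0, μ(173) = -1, μ(174) = -1, μ(175) = 0, μ(176) = 0, μ(177) = 1, μ(178) = 1, μ(179) = -1, μ(180) = 0, μ(181) = -1, μ(182) = -1, μ(183) = 1, μ(184) = 0, μ(185) = 1, μ(186) = -1, μ(187) = 1, μ(188) = 0, μ(189) = 0, μ(190) = -1, μ(191) = -1, μ(192) = 0, μ(193) = -1, μ(194) = 1, μ(195) = -1, μ(196) = 0. Summing all 196 values: -6. (Mertens function M(x) = Σ_{n ≤ x} μ(n); on average M(x) should be small (PNT ⟺ M(x) = o(x)).)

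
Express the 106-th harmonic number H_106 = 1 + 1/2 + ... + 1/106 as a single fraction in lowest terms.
H_106 = 760893664482154975191407476065305792641722041/145060212702939779988529042870810778780278080

Direct summation: H_106 = 1 + 1/2 + ... + 1/106. The least common denominator is lcm(1, ..., 106) = 725301063514698899942645214354053893901390400; over this denominator the numerator is 725301063514698899942645214354053893901390400 + 362650531757349449971322607177026946950695200 + 241767021171566299980881738118017964633796800 + 181325265878674724985661303588513473475347600 + 145060212702939779988529042870810778780278080 + 120883510585783149990440869059008982316898400 + 103614437644956985706092173479150556271627200 + 90662632939337362492830651794256736737673800 + 80589007057188766660293912706005988211265600 + 72530106351469889994264521435405389390139040 + 65936460319518081812967746759459444900126400 + 60441755292891574995220434529504491158449200 + 55792389501130684610972708796465684146260800 + 51807218822478492853046086739575278135813600 + 48353404234313259996176347623603592926759360 + 45331316469668681246415325897128368368836900 + 42664768442041111761332071432591405523611200 + 40294503528594383330146956353002994105632800 + 38173740184984152628560274439687047047441600 + 36265053175734944997132260717702694695069520 + 34538145881652328568697391159716852090542400 + 32968230159759040906483873379729722450063200 + 31534828848465169562723704971915386691364800 + 30220877646445787497610217264752245579224600 + 29012042540587955997705808574162155756055616 + 27896194750565342305486354398232842073130400 + 26863002352396255553431304235335329403755200 + 25903609411239246426523043369787639067906800 + 25010381500506858618711903943243237720737600 + 24176702117156629998088173811801796463379680 + 23396808500474158062665974656582383674238400 + 22665658234834340623207662948564184184418450 + 21978820106506027270989248919819814966708800 + 21332384221020555880666035716295702761805600 + 20722887528991397141218434695830111254325440 + 20147251764297191665073478176501497052816400 + 19602731446343213511963384171731186321659200 + 19086870092492076314280137219843523523720800 + 18597463167043561536990902932155228048753600 + 18132526587867472498566130358851347347534760 + 17690269841821924388845005228147655948814400 + 17269072940826164284348695579858426045271200 + 16867466593365090696340586380326834741892800 + 16484115079879520453241936689864861225031600 + 16117801411437753332058782541201197642253120 + 15767414424232584781361852485957693345682400 + 15431937521589338296652025837320295614923200 + 15110438823222893748805108632376122789612300 + 14802062520708140815156024782735793753089600 + 14506021270293977998852904287081077878027808 + 14221589480680370587110690477530468507870400 + 13948097375282671152743177199116421036565200 + 13684925726692432074389532346302903658516800 + 13431501176198127776715652117667664701877600 + 13187292063903616362593549351891888980025280 + 12951804705619623213261521684893819533953400 + 12724580061661384209520091479895682349147200 + 12505190750253429309355951971621618860368800 + 12293238364655913558349918887356845659345600 + 12088351058578314999044086905900898231689840 + 11890181369093424589223692038591047441006400 + 11698404250237079031332987328291191837119200 + 11512715293884109522899130386572284030180800 + 11332829117417170311603831474282092092209225 + 11158477900226136922194541759293136829252160 + 10989410053253013635494624459909907483354400 + 10825389007682073133472316632150058117931200 + 10666192110510277940333017858147851380902800 + 10511609616155056520907901657305128897121600 + 10361443764495698570609217347915055627162720 + 10215507936826745069614721328930336533822400 + 10073625882148595832536739088250748526408200 + 9935631007050669862228016634987039642484800 + 9801365723171606755981692085865593160829600 + 9670680846862651999235269524720718585351872 + 9543435046246038157140068609921761761860400 + 9419494331359725973281106679922777842875200 + 9298731583521780768495451466077614024376800 + 9181026120439226581552471067772834100017600 + 9066263293933736249283065179425673673767380 + 8954334117465418517810434745111776467918400 + 8845134920910962194422502614073827974407200 + 8738567030297577107742713425952456553028800 + 8634536470413082142174347789929213022635600 + 8532953688408222352266414286518281104722240 + 8433733296682545348170293190163417370946400 + 8336793833502286206237301314414412573579200 + 8242057539939760226620968344932430612515800 + 8149450151850549437557811397236560605633600 + 8058900705718876666029391270600598821126560 + 7970341357304383515853244113780812020894400 + 7883707212116292390680926242978846672841200 + 7798936166824719354221991552194127891412800 + 7715968760794669148326012918660147807461600 + 7634748036996830525712054887937409409488320 + 7555219411611446874402554316188061394806150 + 7477330551697926803532424890247978287643200 + 7401031260354070407578012391367896876544800 + 7326273368835342423663082973273271655569600 + 7253010635146988999426452143540538939013904 + 7181198648660385147946982320337167266350400 + 7110794740340185293555345238765234253935200 + 7041757898200960193617914702466542659236800 + 6974048687641335576371588599558210518282600 + 6907629176330465713739478231943370418108480 + 6842462863346216037194766173151451829258400 = 3804468322410774875957037380326528963208610205, so H_106 = 3804468322410774875957037380326528963208610205/725301063514698899942645214354053893901390400; reducing by gcd(3804468322410774875957037380326528963208610205, 725301063514698899942645214354053893901390400) = 5 gives 760893664482154975191407476065305792641722041/145060212702939779988529042870810778780278080 ≈ 5.24536. (The PNT-adjacent estimate ln(106) + γ ≈ 5.24065 matches within O(1/n).)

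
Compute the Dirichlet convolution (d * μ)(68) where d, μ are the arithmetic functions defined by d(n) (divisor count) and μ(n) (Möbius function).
(d * μ)(68) = 1

Divisors of 68: [1, 2, 4, 17, 34, 68]. For each d | 68:
  d = 1: d(1) · μ(68/1) = 1 · 0 = 0
  d = 2: d(2) · μ(68/2) = 2 · 1 = 2
  d = 4: d(4) · μ(68/4) = 3 · -1 = -3
  d = 17: d(17) · μ(68/17) = 2 · 0 = 0
  d = 34: d(34) · μ(68/34) = 4 · -1 = -4
  d = 68: d(68) · μ(68/68) = 6 · 1 = 6
Summing: (d * μ)(68) = 0 + 2 + -3 + 0 + -4 + 6 = 1.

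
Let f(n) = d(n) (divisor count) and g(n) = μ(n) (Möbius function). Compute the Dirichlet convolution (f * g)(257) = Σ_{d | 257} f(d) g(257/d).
(d * μ)(257) = 1

Divisors of 257: [1, 257]. For each d | 257:
  d = 1: d(1) · μ(257/1) = 1 · -1 = -1
  d = 257: d(257) · μ(257/257) = 2 · 1 = 2
Summing: (d * μ)(257) = -1 + 2 = 1.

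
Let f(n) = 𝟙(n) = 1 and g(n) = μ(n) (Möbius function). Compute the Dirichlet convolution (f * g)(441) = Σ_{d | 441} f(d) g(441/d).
(𝟙 * μ)(441) = 0

Divisors of 441: [1, 3, 7, 9, 21, 49, 63, 147, 441]. For each d | 441:
  d = 1: 𝟙(1) · μ(441/1) = 1 · 0 = 0
  d = 3: 𝟙(3) · μ(441/3) = 1 · 0 = 0
  d = 7: 𝟙(7) · μ(441/7) = 1 · 0 = 0
  d = 9: 𝟙(9) · μ(441/9) = 1 · 0 = 0
  d = 21: 𝟙(21) · μ(441/21) = 1 · 1 = 1
  d = 49: 𝟙(49) · μ(441/49) = 1 · 0 = 0
  d = 63: 𝟙(63) · μ(441/63) = 1 · -1 = -1
  d = 147: 𝟙(147) · μ(441/147) = 1 · -1 = -1
  d = 441: 𝟙(441) · μ(441/441) = 1 · 1 = 1
Summing: (𝟙 * μ)(441) = 0 + 0 + 0 + 0 + 1 + 0 + -1 + -1 + 1 = 0.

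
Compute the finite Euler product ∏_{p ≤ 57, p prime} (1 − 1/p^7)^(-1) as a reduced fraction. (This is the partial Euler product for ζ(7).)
∏ = 72859781352345946164271325208512748367496302513429047898775811498046799405380225394802980517015901501332936608125/72256491859259542003929080814473893559535113224475133477501839873036689289530416476883582246279412849505472872448

The primes p ≤ 57 are [2, 3, 5, 7, 11, 13, 17, 19, 23, 29, 31, 37, 41, 43, 47, 53]. For each prime, (1 − 1/p^7)^(-1) = p^7 / (p^7 − 1). The product is (1 − 1/2^7)^(-1), (1 − 1/3^7)^(-1), (1 − 1/5^7)^(-1), (1 − 1/7^7)^(-1), (1 − 1/11^7)^(-1), (1 − 1/13^7)^(-1), (1 − 1/17^7)^(-1), (1 − 1/19^7)^(-1), (1 − 1/23^7)^(-1), (1 − 1/29^7)^(-1), (1 − 1/31^7)^(-1), (1 − 1/37^7)^(-1), (1 − 1/41^7)^(-1), (1 − 1/43^7)^(-1), (1 − 1/47^7)^(-1), (1 − 1/53^7)^(-1) = ∏ p^7 / (p^7 − 1) = 72859781352345946164271325208512748367496302513429047898775811498046799405380225394802980517015901501332936608125/72256491859259542003929080814473893559535113224475133477501839873036689289530416476883582246279412849505472872448.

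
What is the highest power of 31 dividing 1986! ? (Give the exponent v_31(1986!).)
v_31(1986!) = 66

Legendre's formula: v_p(n!) = Σ_{k ≥ 1} ⌊n / p^k⌋. For p = 31, n = 1986, the terms are:
  ⌊1986/31^1⌋ = ⌊1986/31⌋ = 64
  ⌊1986/31^2⌋ = ⌊1986/961⌋ = 2
(the next term ⌊1986/31^3⌋ = 0, terminating the sum). Summing: v_31(1986!) = 64 + 2 = 66.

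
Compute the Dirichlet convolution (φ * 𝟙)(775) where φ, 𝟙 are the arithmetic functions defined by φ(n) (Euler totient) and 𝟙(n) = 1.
(φ * 𝟙)(775) = 775

Divisors of 775: [1, 5, 25, 31, 155, 775]. For each d | 775:
  d = 1: φ(1) · 𝟙(775/1) = 1 · 1 = 1
  d = 5: φ(5) · 𝟙(775/5) = 4 · 1 = 4
  d = 25: φ(25) · 𝟙(775/25) = 20 · 1 = 20
  d = 31: φ(31) · 𝟙(775/31) = 30 · 1 = 30
  d = 155: φ(155) · 𝟙(775/155) = 120 · 1 = 120
  d = 775: φ(775) · 𝟙(775/775) = 600 · 1 = 600
Summing: (φ * 𝟙)(775) = 1 + 4 + 20 + 30 + 120 + 600 = 775.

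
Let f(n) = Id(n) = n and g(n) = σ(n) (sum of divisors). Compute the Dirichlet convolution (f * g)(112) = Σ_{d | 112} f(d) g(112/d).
(Id * σ)(112) = 1935

Divisors of 112: [1, 2, 4, 7, 8, 14, 16, 28, 56, 112]. For each d | 112:
  d = 1: Id(1) · σ(112/1) = 1 · 248 = 248
  d = 2: Id(2) · σ(112/2) = 2 · 120 = 240
  d = 4: Id(4) · σ(112/4) = 4 · 56 = 224
  d = 7: Id(7) · σ(112/7) = 7 · 31 = 217
  d = 8: Id(8) · σ(112/8) = 8 · 24 = 192
  d = 14: Id(14) · σ(112/14) = 14 · 15 = 210
  d = 16: Id(16) · σ(112/16) = 16 · 8 = 128
  d = 28: Id(28) · σ(112/28) = 28 · 7 = 196
  d = 56: Id(56) · σ(112/56) = 56 · 3 = 168
  d = 112: Id(112) · σ(112/112) = 112 · 1 = 112
Summing: (Id * σ)(112) = 248 + 240 + 224 + 217 + 192 + 210 + 128 + 196 + 168 + 112 = 1935.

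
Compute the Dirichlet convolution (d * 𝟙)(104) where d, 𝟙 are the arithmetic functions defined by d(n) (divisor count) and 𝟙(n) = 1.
(d * 𝟙)(104) = 30

Divisors of 104: [1, 2, 4, 8, 13, 26, 52, 104]. For each d | 104:
  d = 1: d(1) · 𝟙(104/1) = 1 · 1 = 1
  d = 2: d(2) · 𝟙(104/2) = 2 · 1 = 2
  d = 4: d(4) · 𝟙(104/4) = 3 · 1 = 3
  d = 8: d(8) · 𝟙(104/8) = 4 · 1 = 4
  d = 13: d(13) · 𝟙(104/13) = 2 · 1 = 2
  d = 26: d(26) · 𝟙(104/26) = 4 · 1 = 4
  d = 52: d(52) · 𝟙(104/52) = 6 · 1 = 6
  d = 104: d(104) · 𝟙(104/104) = 8 · 1 = 8
Summing: (d * 𝟙)(104) = 1 + 2 + 3 + 4 + 2 + 4 + 6 + 8 = 30.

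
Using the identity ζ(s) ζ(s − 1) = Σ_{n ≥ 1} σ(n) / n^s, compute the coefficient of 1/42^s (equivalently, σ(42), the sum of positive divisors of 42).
σ(42) = 96

In the product (Σ m^0/m^s)(Σ k / k^s) = Σ (Σ_{d | n} d) / n^s, the coefficient of 1/n^s is σ(n) = Σ_{d | n} d. For n = 42, divisors are [1, 2, 3, 6, 7, 14, 21, 42]; summing: σ(42) = 96.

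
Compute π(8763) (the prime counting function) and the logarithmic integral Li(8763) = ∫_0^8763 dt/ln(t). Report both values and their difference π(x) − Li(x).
π(8763) = 1093;  Li(8763) ≈ 1110.88;  π(x) − Li(x) ≈ -17.88.

Direct count of primes ≤ 8763 gives π(8763) = 1093. Numerical evaluation of the logarithmic integral gives Li(8763) ≈ 1110.88. The difference π(x) − Li(x) ≈ -17.88 is typically negative for small/moderate x (Li(x) overestimates), though Littlewood's theorem shows this sign changes infinitely often.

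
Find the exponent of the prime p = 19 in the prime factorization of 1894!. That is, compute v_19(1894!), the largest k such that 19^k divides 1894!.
v_19(1894!) = 104

Legendre's formula: v_p(n!) = Σ_{k ≥ 1} ⌊n / p^k⌋. For p = 19, n = 1894, the terms are:
  ⌊1894/19^1⌋ = ⌊1894/19⌋ = 99
  ⌊1894/19^2⌋ = ⌊1894/361⌋ = 5
(the next term ⌊1894/19^3⌋ = 0, terminating the sum). Summing: v_19(1894!) = 99 + 5 = 104.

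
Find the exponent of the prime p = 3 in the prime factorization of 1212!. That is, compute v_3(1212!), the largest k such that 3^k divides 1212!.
v_3(1212!) = 601

Legendre's formula: v_p(n!) = Σ_{k ≥ 1} ⌊n / p^k⌋. For p = 3, n = 1212, the terms are:
  ⌊1212/3^1⌋ = ⌊1212/3⌋ = 404
  ⌊1212/3^2⌋ = ⌊1212/9⌋ = 134
  ⌊1212/3^3⌋ = ⌊1212/27⌋ = 44
  ⌊1212/3^4⌋ = ⌊1212/81⌋ = 14
  ⌊1212/3^5⌋ = ⌊1212/243⌋ = 4
  ⌊1212/3^6⌋ = ⌊1212/729⌋ = 1
(the next term ⌊1212/3^7⌋ = 0, terminating the sum). Summing: v_3(1212!) = 404 + 134 + 44 + 14 + 4 + 1 = 601.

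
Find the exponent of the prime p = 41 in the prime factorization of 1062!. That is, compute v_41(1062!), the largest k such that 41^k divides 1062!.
v_41(1062!) = 25

Legendre's formula: v_p(n!) = Σ_{k ≥ 1} ⌊n / p^k⌋. For p = 41, n = 1062, the terms are:
  ⌊1062/41^1⌋ = ⌊1062/41⌋ = 25
(the next term ⌊1062/41^2⌋ = 0, terminating the sum). Summing: v_41(1062!) = 25 = 25.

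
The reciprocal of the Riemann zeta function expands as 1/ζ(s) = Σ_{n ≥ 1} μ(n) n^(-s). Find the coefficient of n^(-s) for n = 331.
μ(331) = -1

Factor n = 331 = 331. μ(n) = 0 if any exponent ≥ 2 (not squarefree); otherwise μ(n) = (−1)^{ω(n)} where ω(n) is the number of distinct prime factors. Applying: μ(331) = -1.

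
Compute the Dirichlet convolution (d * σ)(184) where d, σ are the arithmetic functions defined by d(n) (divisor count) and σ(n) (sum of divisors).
(d * σ)(184) = 1092

Divisors of 184: [1, 2, 4, 8, 23, 46, 92, 184]. For each d | 184:
  d = 1: d(1) · σ(184/1) = 1 · 360 = 360
  d = 2: d(2) · σ(184/2) = 2 · 168 = 336
  d = 4: d(4) · σ(184/4) = 3 · 72 = 216
  d = 8: d(8) · σ(184/8) = 4 · 24 = 96
  d = 23: d(23) · σ(184/23) = 2 · 15 = 30
  d = 46: d(46) · σ(184/46) = 4 · 7 = 28
  d = 92: d(92) · σ(184/92) = 6 · 3 = 18
  d = 184: d(184) · σ(184/184) = 8 · 1 = 8
Summing: (d * σ)(184) = 360 + 336 + 216 + 96 + 30 + 28 + 18 + 8 = 1092.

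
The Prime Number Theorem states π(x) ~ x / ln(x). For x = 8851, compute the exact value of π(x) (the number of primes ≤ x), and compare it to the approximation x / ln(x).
π(8851) = 1103;  x/ln(x) ≈ 973.89;  relative error ≈ 11.71%.

Directly count primes up to 8851: π(8851) = 1103. The PNT approximation gives 8851/ln(8851) ≈ 8851/9.08829 ≈ 973.89. Relative error (π(x) − x/ln(x)) / π(x) ≈ 11.71%; the approximation is known to undercount slightly (Li(x) is a better estimate).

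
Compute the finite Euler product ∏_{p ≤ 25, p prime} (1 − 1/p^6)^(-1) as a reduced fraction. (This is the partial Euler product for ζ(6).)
∏ = 7921457489978054880231124911875/7786417203783354362865572118528

The primes p ≤ 25 are [2, 3, 5, 7, 11, 13, 17, 19, 23]. For each prime, (1 − 1/p^6)^(-1) = p^6 / (p^6 − 1). The product is (1 − 1/2^6)^(-1), (1 − 1/3^6)^(-1), (1 − 1/5^6)^(-1), (1 − 1/7^6)^(-1), (1 − 1/11^6)^(-1), (1 − 1/13^6)^(-1), (1 − 1/17^6)^(-1), (1 − 1/19^6)^(-1), (1 − 1/23^6)^(-1) = ∏ p^6 / (p^6 − 1) = 7921457489978054880231124911875/7786417203783354362865572118528.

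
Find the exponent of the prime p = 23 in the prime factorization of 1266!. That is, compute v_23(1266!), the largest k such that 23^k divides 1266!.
v_23(1266!) = 57

Legendre's formula: v_p(n!) = Σ_{k ≥ 1} ⌊n / p^k⌋. For p = 23, n = 1266, the terms are:
  ⌊1266/23^1⌋ = ⌊1266/23⌋ = 55
  ⌊1266/23^2⌋ = ⌊1266/529⌋ = 2
(the next term ⌊1266/23^3⌋ = 0, terminating the sum). Summing: v_23(1266!) = 55 + 2 = 57.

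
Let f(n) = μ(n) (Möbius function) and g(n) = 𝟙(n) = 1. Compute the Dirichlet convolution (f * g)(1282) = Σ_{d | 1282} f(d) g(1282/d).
(μ * 𝟙)(1282) = 0

Divisors of 1282: [1, 2, 641, 1282]. For each d | 1282:
  d = 1: μ(1) · 𝟙(1282/1) = 1 · 1 = 1
  d = 2: μ(2) · 𝟙(1282/2) = -1 · 1 = -1
  d = 641: μ(641) · 𝟙(1282/641) = -1 · 1 = -1
  d = 1282: μ(1282) · 𝟙(1282/1282) = 1 · 1 = 1
Summing: (μ * 𝟙)(1282) = 1 + -1 + -1 + 1 = 0.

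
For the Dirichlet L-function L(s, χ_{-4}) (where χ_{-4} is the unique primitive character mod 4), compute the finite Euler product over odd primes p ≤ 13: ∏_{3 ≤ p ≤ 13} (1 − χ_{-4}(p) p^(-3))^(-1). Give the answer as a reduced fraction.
∏ = 17910767875/18484721664

The odd primes p ≤ 13 are [3, 5, 7, 11, 13]. For each, χ(p) = 1 if p ≡ 1 mod 4, χ(p) = −1 if p ≡ 3 mod 4. Taking (1 − χ(p)/p^3)^(-1) = p^3/(p^3 − χ(p)): (1 − (-1)/3^3)^(-1) · (1 − (1)/5^3)^(-1) · (1 − (-1)/7^3)^(-1) · (1 − (-1)/11^3)^(-1) · (1 − (1)/13^3)^(-1) = 17910767875/18484721664.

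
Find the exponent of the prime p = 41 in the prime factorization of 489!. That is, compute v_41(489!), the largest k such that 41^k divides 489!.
v_41(489!) = 11

Legendre's formula: v_p(n!) = Σ_{k ≥ 1} ⌊n / p^k⌋. For p = 41, n = 489, the terms are:
  ⌊489/41^1⌋ = ⌊489/41⌋ = 11
(the next term ⌊489/41^2⌋ = 0, terminating the sum). Summing: v_41(489!) = 11 = 11.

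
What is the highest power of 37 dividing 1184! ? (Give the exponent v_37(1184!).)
v_37(1184!) = 32

Legendre's formula: v_p(n!) = Σ_{k ≥ 1} ⌊n / p^k⌋. For p = 37, n = 1184, the terms are:
  ⌊1184/37^1⌋ = ⌊1184/37⌋ = 32
(the next term ⌊1184/37^2⌋ = 0, terminating the sum). Summing: v_37(1184!) = 32 = 32.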